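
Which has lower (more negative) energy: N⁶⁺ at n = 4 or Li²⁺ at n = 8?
N⁶⁺ at n = 4 (E = -41.66746 eV)

Using E_n = -13.6057 Z² / n² eV:

N⁶⁺ (Z = 7) at n = 4:
E = -13.6057 × 7² / 4² = -13.6057 × 49 / 16 = -41.66745625 eV

Li²⁺ (Z = 3) at n = 8:
E = -13.6057 × 3² / 8² = -13.6057 × 9 / 64 = -1.91330156 eV

Since -41.66745625 eV < -1.91330156 eV,
N⁶⁺ at n = 4 is more tightly bound (requires more energy to ionize).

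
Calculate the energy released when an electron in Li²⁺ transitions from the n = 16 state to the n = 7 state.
2.020681 eV

The energy levels are E_n = -13.6057 Z² eV / n².

Energy at n = 16: E_16 = -13.6057 × 3² / 16² = -0.478325391 eV
Energy at n = 7: E_7 = -13.6057 × 3² / 7² = -2.499006122 eV

For emission (electron falling to lower state), the photon energy is:
E_photon = E_16 - E_7 = |-0.478325391 - (-2.499006122)|
E_photon = 2.020681 eV

This energy is carried away by the emitted photon.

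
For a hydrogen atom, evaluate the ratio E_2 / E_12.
36.0000

Using E_n = -13.6057 Z² / n² eV with Z = 1:

E_2 = -13.6057 / 2² = -13.6057 / 4 = -3.4014250000 eV
E_12 = -13.6057 / 12² = -13.6057 / 144 = -0.0944840278 eV

The ratio is:
E_2/E_12 = (-3.4014250000) / (-0.0944840278)
E_2/E_12 = (-13.6057/4) / (-13.6057/144)
E_2/E_12 = 144/4
E_2/E_12 = 36.0000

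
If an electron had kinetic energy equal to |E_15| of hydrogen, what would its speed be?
1.4585e+05 m/s (or 0.05% of c)

The binding energy at n = 15 for hydrogen is:
E_15 = -13.6057/15² = -0.060469778 eV
|E_15| = 0.060469778 eV

Convert to Joules:
KE = 0.060469778 eV × (1.602177 × 10⁻¹⁹ J/eV) = 9.688329e-21 J

Using KE = ½mv²:
v = √(2·KE/m_e)
v = √(2 × 9.688329e-21 J / 9.10938 × 10⁻³¹ kg)
v = 1.4585e+05 m/s

This is approximately 0.05% the speed of light.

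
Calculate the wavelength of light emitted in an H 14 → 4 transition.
1587.62636 nm

First, find the transition energy using E_n = -13.6057 / n² eV:
E_14 = -13.6057 / 14² = -0.06941683673 eV
E_4 = -13.6057 / 4² = -0.85035625000 eV

Photon energy: |ΔE| = |E_4 - E_14| = 0.78093941327 eV

Convert to wavelength using E = hc/λ with hc = 1239.84 eV·nm:
λ = hc/E = 1239.84 eV·nm / 0.78093941327 eV
λ = 1587.62636 nm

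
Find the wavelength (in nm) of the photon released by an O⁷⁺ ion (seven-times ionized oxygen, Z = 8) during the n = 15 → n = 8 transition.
127.3507 nm

First, find the transition energy using E_n = -13.6057 Z² / n² eV:
E_15 = -13.6057 × 8² / 15² = -3.87006578 eV
E_8 = -13.6057 × 8² / 8² = -13.60570000 eV

Photon energy: |ΔE| = |E_8 - E_15| = 9.73563422 eV

Convert to wavelength using E = hc/λ with hc = 1239.84 eV·nm:
λ = hc/E = 1239.84 eV·nm / 9.73563422 eV
λ = 127.3507 nm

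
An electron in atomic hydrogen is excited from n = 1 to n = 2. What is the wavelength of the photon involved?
121.502018 nm

First, find the transition energy using E_n = -13.6057 / n² eV:
E_1 = -13.6057 / 1² = -13.605700000 eV
E_2 = -13.6057 / 2² = -3.401425000 eV

Photon energy: |ΔE| = |E_2 - E_1| = 10.204275000 eV

Convert to wavelength using E = hc/λ with hc = 1239.84 eV·nm:
λ = hc/E = 1239.84 eV·nm / 10.204275000 eV
λ = 121.502018 nm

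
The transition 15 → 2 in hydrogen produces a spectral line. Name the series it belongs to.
Balmer series

The spectral series in hydrogen are named based on the final (lower) energy level:
- Lyman series: n_final = 1 (ultraviolet)
- Balmer series: n_final = 2 (visible/near-UV)
- Paschen series: n_final = 3 (infrared)
- Brackett series: n_final = 4 (infrared)
- Pfund series: n_final = 5 (far infrared)

Since this transition ends at n = 2, it belongs to the Balmer series.

For reference, this 15 → 2 line has photon energy
ΔE = 13.6057 eV × (1/2² - 1/15²) = 3.340955 eV,
corresponding to wavelength λ = hc/ΔE = 1239.84 eV·nm / 3.340955 eV = 371.10 nm in the visible/near-UV region.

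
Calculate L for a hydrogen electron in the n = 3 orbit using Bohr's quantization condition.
3.164e-34 J·s (or 3ℏ)

In the Bohr model, angular momentum is quantized:
L = nℏ

where ℏ = h/(2π) = 1.05457e-34 J·s

For n = 3:
L = 3 × 1.05457e-34 J·s
L = 3.164e-34 J·s

This can also be written as L = 3ℏ.
The angular momentum is an integer multiple of the reduced Planck constant.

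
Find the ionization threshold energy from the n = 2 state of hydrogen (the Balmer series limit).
3.401 eV

The series limit corresponds to the transition from n = ∞ to n = 2.
This is the highest energy (shortest wavelength) transition in the Balmer series.

E_∞ = 0 eV
E_2 = -13.6057 / 2² = -3.401 eV

Energy at series limit:
ΔE = E_∞ - E_2 = 0 - (-3.401) = 3.401 eV

This energy equals the ionization energy from the n = 2 state of hydrogen.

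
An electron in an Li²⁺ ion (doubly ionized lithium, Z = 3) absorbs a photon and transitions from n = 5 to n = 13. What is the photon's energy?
4.173488 eV

The energy levels of a hydrogen-like atom are E_n = -13.6057 Z² eV / n².

Energy at n = 5: E_5 = -13.6057 × 3² / 5² = -4.898052000 eV
Energy at n = 13: E_13 = -13.6057 × 3² / 13² = -0.724563905 eV

The excitation energy is the difference:
ΔE = E_13 - E_5
ΔE = -0.724563905 - (-4.898052000)
ΔE = 4.173488 eV

Since this is positive, energy must be absorbed (photon absorption).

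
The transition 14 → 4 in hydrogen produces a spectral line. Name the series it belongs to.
Brackett series

The spectral series in hydrogen are named based on the final (lower) energy level:
- Lyman series: n_final = 1 (ultraviolet)
- Balmer series: n_final = 2 (visible/near-UV)
- Paschen series: n_final = 3 (infrared)
- Brackett series: n_final = 4 (infrared)
- Pfund series: n_final = 5 (far infrared)

Since this transition ends at n = 4, it belongs to the Brackett series.

For reference, this 14 → 4 line has photon energy
ΔE = 13.6057 eV × (1/4² - 1/14²) = 0.780939413 eV,
corresponding to wavelength λ = hc/ΔE = 1239.84 eV·nm / 0.780939413 eV = 1587.626 nm in the infrared region.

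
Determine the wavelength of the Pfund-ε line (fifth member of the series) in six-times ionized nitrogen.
61.99083 nm

The lines of a series are numbered from the longest wavelength (smallest ΔE) outward; the fifth line is the transition from n = n_f + 5 to n_f.
The Pfund series has all transitions ending at n_f = 5.

For N⁶⁺ (Z = 7), the fifth line (ε-line) is the jump from n = 10 to n = 5:
E_10 = -13.6057 × 7² / 10² = -6.6667930 eV
E_5 = -13.6057 × 7² / 5² = -26.6671720 eV
ΔE = E_10 - E_5 = 20.0003790 eV

λ = hc/E = 1239.84 eV·nm / 20.0003790 eV
λ = 61.99083 nm

This is the ε-line of the Pfund series in N⁶⁺.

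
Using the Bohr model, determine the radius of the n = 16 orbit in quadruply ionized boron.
2.70939 nm (or 27.09387 Å)

The Bohr radius formula is:
r_n = n² a₀ / Z

where a₀ = 0.05291772 nm is the Bohr radius.

For B⁴⁺ (Z = 5) at n = 16:
r_16 = 16² × 0.05291772 nm / 5
r_16 = 256 × 0.05291772 nm / 5
r_16 = 13.546936 nm / 5
r_16 = 2.70939 nm

The electron orbits at approximately 2.70939 nm from the nucleus.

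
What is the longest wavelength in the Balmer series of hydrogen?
656.1109 nm

The longest wavelength corresponds to the smallest energy transition in the series.
The Balmer series has all transitions ending at n_f = 2.

For H, the first line (α-line) is the jump from n = 3 to n = 2:
E_3 = -13.6057 / 3² = -1.51174444 eV
E_2 = -13.6057 / 2² = -3.40142500 eV
ΔE = E_3 - E_2 = 1.88968056 eV

λ = hc/E = 1239.84 eV·nm / 1.88968056 eV
λ = 656.1109 nm

This is the α-line of the Balmer series in H.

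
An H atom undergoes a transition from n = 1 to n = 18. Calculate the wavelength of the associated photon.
91.40864 nm

First, find the transition energy using E_n = -13.6057 / n² eV:
E_1 = -13.6057 / 1² = -13.6057000 eV
E_18 = -13.6057 / 18² = -0.0419929 eV

Photon energy: |ΔE| = |E_18 - E_1| = 13.5637071 eV

Convert to wavelength using E = hc/λ with hc = 1239.84 eV·nm:
λ = hc/E = 1239.84 eV·nm / 13.5637071 eV
λ = 91.40864 nm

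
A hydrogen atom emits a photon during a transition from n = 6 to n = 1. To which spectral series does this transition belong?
Lyman series

The spectral series in hydrogen are named based on the final (lower) energy level:
- Lyman series: n_final = 1 (ultraviolet)
- Balmer series: n_final = 2 (visible/near-UV)
- Paschen series: n_final = 3 (infrared)
- Brackett series: n_final = 4 (infrared)
- Pfund series: n_final = 5 (far infrared)

Since this transition ends at n = 1, it belongs to the Lyman series.

For reference, this 6 → 1 line has photon energy
ΔE = 13.6057 eV × (1/1² - 1/6²) = 13.227764 eV,
corresponding to wavelength λ = hc/ΔE = 1239.84 eV·nm / 13.227764 eV = 93.7301 nm in the ultraviolet region.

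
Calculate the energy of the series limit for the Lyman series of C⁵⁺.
489.805 eV

The series limit corresponds to the transition from n = ∞ to n = 1.
This is the highest energy (shortest wavelength) transition in the Lyman series.

E_∞ = 0 eV
E_1 = -13.6057 × 6² / 1² = -489.805 eV

Energy at series limit:
ΔE = E_∞ - E_1 = 0 - (-489.805) = 489.805 eV

This energy equals the ionization energy from the n = 1 state of C⁵⁺.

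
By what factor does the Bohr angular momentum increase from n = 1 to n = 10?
10.00000

In the Bohr model, L_n = nℏ, so the ratio is purely the ratio of quantum numbers:

L_10/L_1 = 10ℏ / 1ℏ = 10/1 = 10.00000

The angular momentum scales linearly with n.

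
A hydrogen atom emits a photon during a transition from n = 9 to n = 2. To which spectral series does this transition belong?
Balmer series

The spectral series in hydrogen are named based on the final (lower) energy level:
- Lyman series: n_final = 1 (ultraviolet)
- Balmer series: n_final = 2 (visible/near-UV)
- Paschen series: n_final = 3 (infrared)
- Brackett series: n_final = 4 (infrared)
- Pfund series: n_final = 5 (far infrared)

Since this transition ends at n = 2, it belongs to the Balmer series.

For reference, this 9 → 2 line has photon energy
ΔE = 13.6057 eV × (1/2² - 1/9²) = 3.233453395 eV,
corresponding to wavelength λ = hc/ΔE = 1239.84 eV·nm / 3.233453395 eV = 383.44143 nm in the visible/near-UV region.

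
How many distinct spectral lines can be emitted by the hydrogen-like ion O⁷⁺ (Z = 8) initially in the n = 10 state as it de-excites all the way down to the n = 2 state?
36

The electron can occupy levels n = 2, 3, ..., 10 during de-excitation — that is m = 10 - 2 + 1 = 9 distinct levels.

The number of distinct spectral lines equals the number of ways to choose 2 of these m levels (each pair gives one possible emission transition):

Number of lines = m(m-1)/2 = 9×8/2 = 36

These correspond to all possible transitions between the 9 levels:
10 → 9, 10 → 8, 10 → 7, 10 → 6, 10 → 5, 10 → 4, 10 → 3, 10 → 2...

Each transition produces a photon with a unique energy (and thus wavelength). This count does not depend on Z.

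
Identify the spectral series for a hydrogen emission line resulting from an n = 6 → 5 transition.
Pfund series

The spectral series in hydrogen are named based on the final (lower) energy level:
- Lyman series: n_final = 1 (ultraviolet)
- Balmer series: n_final = 2 (visible/near-UV)
- Paschen series: n_final = 3 (infrared)
- Brackett series: n_final = 4 (infrared)
- Pfund series: n_final = 5 (far infrared)

Since this transition ends at n = 5, it belongs to the Pfund series.

For reference, this 6 → 5 line has photon energy
ΔE = 13.6057 eV × (1/5² - 1/6²) = 0.1662918889 eV,
corresponding to wavelength λ = hc/ΔE = 1239.84 eV·nm / 0.1662918889 eV = 7455.8056 nm in the far infrared region.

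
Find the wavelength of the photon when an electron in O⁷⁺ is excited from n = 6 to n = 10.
80.0917 nm

First, find the transition energy using E_n = -13.6057 Z² / n² eV:
E_6 = -13.6057 × 8² / 6² = -24.187911 eV
E_10 = -13.6057 × 8² / 10² = -8.707648 eV

Photon energy: |ΔE| = |E_10 - E_6| = 15.480263 eV

Convert to wavelength using E = hc/λ with hc = 1239.84 eV·nm:
λ = hc/E = 1239.84 eV·nm / 15.480263 eV
λ = 80.0917 nm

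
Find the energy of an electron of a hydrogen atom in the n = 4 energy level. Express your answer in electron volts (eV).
-0.85036 eV

The energy levels of a hydrogen-like atom are given by:
E_n = -13.6057 eV / n²

For n = 4:
E_4 = -13.6057 eV / 4²
E_4 = -13.6057 eV / 16
E_4 = -0.85036 eV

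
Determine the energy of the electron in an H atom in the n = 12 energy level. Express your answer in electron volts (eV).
-0.09448 eV

The energy levels of a hydrogen-like atom are given by:
E_n = -13.6057 eV / n²

For n = 12:
E_12 = -13.6057 eV / 12²
E_12 = -13.6057 eV / 144
E_12 = -0.09448 eV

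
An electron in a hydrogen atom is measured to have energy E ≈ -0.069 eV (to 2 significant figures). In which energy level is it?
n = 14

The exact energy levels follow E_n = -13.6057 eV / n².

The measured value (-0.069 eV) is reported to only 2 significant figures, so we must test candidate n values and see which one matches to that precision.

Candidate energies:
  n = 12:  E = -13.6057/12² = -0.09448 eV
  n = 13:  E = -13.6057/13² = -0.08051 eV
  n = 14:  E = -13.6057/14² = -0.06942 eV  ← matches
  n = 15:  E = -13.6057/15² = -0.06047 eV
  n = 16:  E = -13.6057/16² = -0.05315 eV

Checking against the measurement of -0.069 eV (2 sig figs), only n = 14 agrees:
E_14 = -0.06942 eV, which rounds to -0.069 eV ✓

Therefore n = 14.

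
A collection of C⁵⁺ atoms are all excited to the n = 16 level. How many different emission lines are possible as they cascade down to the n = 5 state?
66

The electron can occupy levels n = 5, 6, ..., 16 during de-excitation — that is m = 16 - 5 + 1 = 12 distinct levels.

The number of distinct spectral lines equals the number of ways to choose 2 of these m levels (each pair gives one possible emission transition):

Number of lines = m(m-1)/2 = 12×11/2 = 66

These correspond to all possible transitions between the 12 levels:
16 → 15, 16 → 14, 16 → 13, 16 → 12, 16 → 11, 16 → 10, 16 → 9, 16 → 8...

Each transition produces a photon with a unique energy (and thus wavelength). This count does not depend on Z.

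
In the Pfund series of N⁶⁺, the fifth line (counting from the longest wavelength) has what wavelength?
61.991 nm

The lines of a series are numbered from the longest wavelength (smallest ΔE) outward; the fifth line is the transition from n = n_f + 5 to n_f.
The Pfund series has all transitions ending at n_f = 5.

For N⁶⁺ (Z = 7), the fifth line (ε-line) is the jump from n = 10 to n = 5:
E_10 = -13.6057 × 7² / 10² = -6.66679 eV
E_5 = -13.6057 × 7² / 5² = -26.66717 eV
ΔE = E_10 - E_5 = 20.00038 eV

λ = hc/E = 1239.84 eV·nm / 20.00038 eV
λ = 61.991 nm

This is the ε-line of the Pfund series in N⁶⁺.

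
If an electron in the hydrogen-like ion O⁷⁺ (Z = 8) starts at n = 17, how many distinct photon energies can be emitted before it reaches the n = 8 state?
45

The electron can occupy levels n = 8, 9, ..., 17 during de-excitation — that is m = 17 - 8 + 1 = 10 distinct levels.

The number of distinct spectral lines equals the number of ways to choose 2 of these m levels (each pair gives one possible emission transition):

Number of lines = m(m-1)/2 = 10×9/2 = 45

These correspond to all possible transitions between the 10 levels:
17 → 16, 17 → 15, 17 → 14, 17 → 13, 17 → 12, 17 → 11, 17 → 10, 17 → 9...

Each transition produces a photon with a unique energy (and thus wavelength). This count does not depend on Z.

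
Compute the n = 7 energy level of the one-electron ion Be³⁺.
-4.44 eV

For hydrogen-like ions, the energy levels scale with Z²:
E_n = -13.6057 Z² / n² eV

For Be³⁺ (Z = 4) at n = 7:
E_7 = -13.6057 × 4² / 7²
E_7 = -13.6057 × 16 / 49
E_7 = -217.6912 / 49
E_7 = -4.44 eV

The energy is 16 times more negative than hydrogen at the same n due to the stronger nuclear charge.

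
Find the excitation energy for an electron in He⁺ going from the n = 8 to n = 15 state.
0.60848 eV

The energy levels of a hydrogen-like atom are E_n = -13.6057 Z² eV / n².

Energy at n = 8: E_8 = -13.6057 × 2² / 8² = -0.85035625 eV
Energy at n = 15: E_15 = -13.6057 × 2² / 15² = -0.24187911 eV

The excitation energy is the difference:
ΔE = E_15 - E_8
ΔE = -0.24187911 - (-0.85035625)
ΔE = 0.60848 eV

Since this is positive, energy must be absorbed (photon absorption).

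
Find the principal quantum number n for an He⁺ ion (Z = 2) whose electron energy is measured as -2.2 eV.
n = 5

The exact energy levels follow E_n = -13.6057 Z² / n² eV with Z = 2.

The measured value (-2.2 eV) is reported to only 2 significant figures, so we must test candidate n values and see which one matches to that precision.

Candidate energies:
  n = 3:  E = -13.6057 × 2² / 3² = -6.04698 eV
  n = 4:  E = -13.6057 × 2² / 4² = -3.40143 eV
  n = 5:  E = -13.6057 × 2² / 5² = -2.17691 eV  ← matches
  n = 6:  E = -13.6057 × 2² / 6² = -1.51174 eV
  n = 7:  E = -13.6057 × 2² / 7² = -1.11067 eV

Checking against the measurement of -2.2 eV (2 sig figs), only n = 5 agrees:
E_5 = -2.17691 eV, which rounds to -2.2 eV ✓

Therefore n = 5.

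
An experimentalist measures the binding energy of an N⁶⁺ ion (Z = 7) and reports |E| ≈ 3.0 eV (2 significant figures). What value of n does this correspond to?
n = 15

The exact energy levels follow E_n = -13.6057 Z² / n² eV with Z = 7.

The measured value (-3.0 eV) is reported to only 2 significant figures, so we must test candidate n values and see which one matches to that precision.

Candidate energies:
  n = 13:  E = -13.6057 × 7² / 13² = -3.94485 eV
  n = 14:  E = -13.6057 × 7² / 14² = -3.40143 eV
  n = 15:  E = -13.6057 × 7² / 15² = -2.96302 eV  ← matches
  n = 16:  E = -13.6057 × 7² / 16² = -2.60422 eV
  n = 17:  E = -13.6057 × 7² / 17² = -2.30685 eV

Checking against the measurement of -3.0 eV (2 sig figs), only n = 15 agrees:
E_15 = -2.96302 eV, which rounds to -3.0 eV ✓

Therefore n = 15.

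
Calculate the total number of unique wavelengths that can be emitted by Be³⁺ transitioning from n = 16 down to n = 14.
3

The electron can occupy levels n = 14, 15, ..., 16 during de-excitation — that is m = 16 - 14 + 1 = 3 distinct levels.

The number of distinct spectral lines equals the number of ways to choose 2 of these m levels (each pair gives one possible emission transition):

Number of lines = m(m-1)/2 = 3×2/2 = 3

These correspond to all possible transitions between the 3 levels:
16 → 15, 16 → 14, 15 → 14

Each transition produces a photon with a unique energy (and thus wavelength). This count does not depend on Z.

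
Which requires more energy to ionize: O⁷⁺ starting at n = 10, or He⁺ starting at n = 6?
O⁷⁺ at n = 10 (E = -8.71 eV)

Using E_n = -13.6057 Z² / n² eV:

O⁷⁺ (Z = 8) at n = 10:
E = -13.6057 × 8² / 10² = -13.6057 × 64 / 100 = -8.70765 eV

He⁺ (Z = 2) at n = 6:
E = -13.6057 × 2² / 6² = -13.6057 × 4 / 36 = -1.51174 eV

Since -8.70765 eV < -1.51174 eV,
O⁷⁺ at n = 10 is more tightly bound (requires more energy to ionize).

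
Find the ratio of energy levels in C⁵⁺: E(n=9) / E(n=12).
1.78

Using E_n = -13.6057 Z² / n² eV with Z = 6:

E_9 = -13.6057 × 6² / 9² = -489.8052 / 81 = -6.04697778 eV
E_12 = -13.6057 × 6² / 12² = -489.8052 / 144 = -3.40142500 eV

The ratio is:
E_9/E_12 = (-6.04697778) / (-3.40142500)
E_9/E_12 = (-489.8052/81) / (-489.8052/144)
E_9/E_12 = 144/81
E_9/E_12 = 1.78
(Note: the Z² factors cancel in the ratio.)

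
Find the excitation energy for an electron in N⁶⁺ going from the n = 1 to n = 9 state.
658.4487 eV

The energy levels of a hydrogen-like atom are E_n = -13.6057 Z² eV / n².

Energy at n = 1: E_1 = -13.6057 × 7² / 1² = -666.6793000 eV
Energy at n = 9: E_9 = -13.6057 × 7² / 9² = -8.2306086 eV

The excitation energy is the difference:
ΔE = E_9 - E_1
ΔE = -8.2306086 - (-666.6793000)
ΔE = 658.4487 eV

Since this is positive, energy must be absorbed (photon absorption).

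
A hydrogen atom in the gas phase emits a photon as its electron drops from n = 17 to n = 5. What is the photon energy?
0.50 eV

The energy levels are E_n = -13.6057 eV / n².

Energy at n = 17: E_17 = -13.6057 / 17² = -0.04708 eV
Energy at n = 5: E_5 = -13.6057 / 5² = -0.54423 eV

For emission (electron falling to lower state), the photon energy is:
E_photon = E_17 - E_5 = |-0.04708 - (-0.54423)|
E_photon = 0.50 eV

This energy is carried away by the emitted photon.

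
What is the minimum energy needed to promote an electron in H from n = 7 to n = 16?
0.224520 eV

The energy levels of a hydrogen-like atom are E_n = -13.6057 eV / n².

Energy at n = 7: E_7 = -13.6057 / 7² = -0.277667347 eV
Energy at n = 16: E_16 = -13.6057 / 16² = -0.053147266 eV

The excitation energy is the difference:
ΔE = E_16 - E_7
ΔE = -0.053147266 - (-0.277667347)
ΔE = 0.224520 eV

Since this is positive, energy must be absorbed (photon absorption).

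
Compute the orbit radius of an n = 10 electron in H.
5.2918 nm (or 52.9177 Å)

The Bohr radius formula is:
r_n = n² a₀ / Z

where a₀ = 0.0529177 nm is the Bohr radius.

For H (Z = 1) at n = 10:
r_10 = 10² × 0.0529177 nm / 1
r_10 = 100 × 0.0529177 nm / 1
r_10 = 5.29177 nm / 1
r_10 = 5.2918 nm

The electron orbits at approximately 5.2918 nm from the nucleus.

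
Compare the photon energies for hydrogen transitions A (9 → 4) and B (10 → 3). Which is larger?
10 → 3

Calculate the energy for each transition:

Transition 9 → 4:
ΔE₁ = |E_4 - E_9| = |-13.6057/4² - (-13.6057/9²)|
ΔE₁ = |-0.850356250000 - (-0.167971604938)| = 0.682384645 eV

Transition 10 → 3:
ΔE₂ = |E_3 - E_10| = |-13.6057/3² - (-13.6057/10²)|
ΔE₂ = |-1.511744444444 - (-0.136057000000)| = 1.375687444 eV

Since 1.375687444 eV > 0.682384645 eV, the transition 10 → 3 emits the more energetic photon.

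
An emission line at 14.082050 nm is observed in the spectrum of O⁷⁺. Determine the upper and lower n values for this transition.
n = 10 → n = 3

First, find the photon energy from the wavelength (hc = 1239.84 eV·nm):
E = hc/λ = 1239.84 eV·nm / 14.082050 nm = 88.043999 eV

The energy levels of O⁷⁺ satisfy E_n = -13.6057 × 8² / n² eV, so an emission n_i → n_f releases
ΔE = 13.6057 × 8² × (1/n_f² − 1/n_i²) eV.

Setting ΔE equal to the photon energy:
1/n_f² − 1/n_i² = 88.043999 / (13.6057 × 8²) = 0.10111111

Since 1/n_i² must be positive, we need 1/n_f² > 0.10111111, i.e. n_f ≤ 3. For each allowed n_f, solve n_i = (1/n_f² − 0.10111111)^(−1/2) and check whether it is a whole number:
  n_f = 1: 1/n_i² = 1.00000000 − 0.10111111 = 0.89888889 → n_i = 1.055  (not an integer) ✗
  n_f = 2: 1/n_i² = 0.25000000 − 0.10111111 = 0.14888889 → n_i = 2.592  (not an integer) ✗
  n_f = 3: 1/n_i² = 0.11111111 − 0.10111111 = 0.01000000 → n_i = 10.000  → integer, n_i = 10 ✓

Only n_f = 3 gives an integer upper level, n_i = 10.

The transition is from n = 10 to n = 3 (emission).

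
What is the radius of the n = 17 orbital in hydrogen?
15.2932 nm (or 152.9322 Å)

The Bohr radius formula is:
r_n = n² a₀ / Z

where a₀ = 0.0529177 nm is the Bohr radius.

For H (Z = 1) at n = 17:
r_17 = 17² × 0.0529177 nm / 1
r_17 = 289 × 0.0529177 nm / 1
r_17 = 15.29322 nm / 1
r_17 = 15.2932 nm

The electron orbits at approximately 15.2932 nm from the nucleus.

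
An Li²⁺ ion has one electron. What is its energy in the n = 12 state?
-0.850 eV

For hydrogen-like ions, the energy levels scale with Z²:
E_n = -13.6057 Z² / n² eV

For Li²⁺ (Z = 3) at n = 12:
E_12 = -13.6057 × 3² / 12²
E_12 = -13.6057 × 9 / 144
E_12 = -122.4513 / 144
E_12 = -0.850 eV

The energy is 9 times more negative than hydrogen at the same n due to the stronger nuclear charge.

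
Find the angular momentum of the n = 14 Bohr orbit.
1.48e-33 J·s (or 14ℏ)

In the Bohr model, angular momentum is quantized:
L = nℏ

where ℏ = h/(2π) = 1.0546e-34 J·s

For n = 14:
L = 14 × 1.0546e-34 J·s
L = 1.48e-33 J·s

This can also be written as L = 14ℏ.
The angular momentum is an integer multiple of the reduced Planck constant.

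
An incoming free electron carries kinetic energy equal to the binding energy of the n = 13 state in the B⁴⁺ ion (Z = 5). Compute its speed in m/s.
8.41420e+05 m/s (or 0.28067% of c)

The binding energy at n = 13 for B⁴⁺ is:
E_13 = -13.6057 × 5²/13² = -2.01267751 eV
|E_13| = 2.01267751 eV

Convert to Joules:
KE = 2.01267751 eV × (1.602177 × 10⁻¹⁹ J/eV) = 3.2246656e-19 J

Using KE = ½mv²:
v = √(2·KE/m_e)
v = √(2 × 3.2246656e-19 J / 9.10938 × 10⁻³¹ kg)
v = 8.41420e+05 m/s

This is approximately 0.28067% the speed of light.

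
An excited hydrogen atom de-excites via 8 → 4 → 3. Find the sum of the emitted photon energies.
1.29916 eV

The energy levels of hydrogen are E_n = -13.6057 / n² eV.

First transition (8 → 4):
ΔE₁ = |E_4 - E_8|
ΔE₁ = |-0.85035625000 - (-0.21258906250)| = 0.63776719 eV

Second transition (4 → 3):
ΔE₂ = |E_3 - E_4|
ΔE₂ = |-1.51174444444 - (-0.85035625000)| = 0.66138819 eV

Total energy released:
E_total = ΔE₁ + ΔE₂ = 0.63776719 + 0.66138819 = 1.29916 eV

Note: This equals the direct transition 8 → 3: 1.29916 eV ✓
Energy is conserved regardless of the path taken.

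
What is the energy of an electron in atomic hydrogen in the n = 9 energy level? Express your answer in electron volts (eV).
-0.168 eV

The energy levels of a hydrogen-like atom are given by:
E_n = -13.6057 eV / n²

For n = 9:
E_9 = -13.6057 eV / 9²
E_9 = -13.6057 eV / 81
E_9 = -0.168 eV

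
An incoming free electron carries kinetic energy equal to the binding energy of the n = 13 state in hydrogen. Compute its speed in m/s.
1.68e+05 m/s (or 0.056134% of c)

The binding energy at n = 13 for hydrogen is:
E_13 = -13.6057/13² = -0.08050710 eV
|E_13| = 0.08050710 eV

Convert to Joules:
KE = 0.08050710 eV × (1.602177 × 10⁻¹⁹ J/eV) = 1.2899e-20 J

Using KE = ½mv²:
v = √(2·KE/m_e)
v = √(2 × 1.2899e-20 J / 9.10938 × 10⁻³¹ kg)
v = 1.68e+05 m/s

This is approximately 0.056134% the speed of light.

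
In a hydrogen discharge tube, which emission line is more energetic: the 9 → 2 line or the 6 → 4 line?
9 → 2

Calculate the energy for each transition:

Transition 9 → 2:
ΔE₁ = |E_2 - E_9| = |-13.6057/2² - (-13.6057/9²)|
ΔE₁ = |-3.401425000 - (-0.167971605)| = 3.233453 eV

Transition 6 → 4:
ΔE₂ = |E_4 - E_6| = |-13.6057/4² - (-13.6057/6²)|
ΔE₂ = |-0.850356250 - (-0.377936111)| = 0.472420 eV

Since 3.233453 eV > 0.472420 eV, the transition 9 → 2 emits the more energetic photon.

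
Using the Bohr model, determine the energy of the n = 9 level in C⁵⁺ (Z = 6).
-6.046978 eV

For hydrogen-like ions, the energy levels scale with Z²:
E_n = -13.6057 Z² / n² eV

For C⁵⁺ (Z = 6) at n = 9:
E_9 = -13.6057 × 6² / 9²
E_9 = -13.6057 × 36 / 81
E_9 = -489.8052 / 81
E_9 = -6.046978 eV

The energy is 36 times more negative than hydrogen at the same n due to the stronger nuclear charge.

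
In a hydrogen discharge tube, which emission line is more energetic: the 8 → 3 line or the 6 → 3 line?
8 → 3

Calculate the energy for each transition:

Transition 8 → 3:
ΔE₁ = |E_3 - E_8| = |-13.6057/3² - (-13.6057/8²)|
ΔE₁ = |-1.51174444 - (-0.21258906)| = 1.29916 eV

Transition 6 → 3:
ΔE₂ = |E_3 - E_6| = |-13.6057/3² - (-13.6057/6²)|
ΔE₂ = |-1.51174444 - (-0.37793611)| = 1.13381 eV

Since 1.29916 eV > 1.13381 eV, the transition 8 → 3 emits the more energetic photon.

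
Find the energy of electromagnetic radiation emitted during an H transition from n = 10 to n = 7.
0.1416 eV

The energy levels are E_n = -13.6057 eV / n².

Energy at n = 10: E_10 = -13.6057 / 10² = -0.1360570 eV
Energy at n = 7: E_7 = -13.6057 / 7² = -0.2776673 eV

For emission (electron falling to lower state), the photon energy is:
E_photon = E_10 - E_7 = |-0.1360570 - (-0.2776673)|
E_photon = 0.1416 eV

This energy is carried away by the emitted photon.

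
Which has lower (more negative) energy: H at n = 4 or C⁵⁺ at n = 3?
C⁵⁺ at n = 3 (E = -54.422800 eV)

Using E_n = -13.6057 Z² / n² eV:

H (Z = 1) at n = 4:
E = -13.6057 × 1² / 4² = -13.6057 × 1 / 16 = -0.850356250 eV

C⁵⁺ (Z = 6) at n = 3:
E = -13.6057 × 6² / 3² = -13.6057 × 36 / 9 = -54.422800000 eV

Since -54.422800000 eV < -0.850356250 eV,
C⁵⁺ at n = 3 is more tightly bound (requires more energy to ionize).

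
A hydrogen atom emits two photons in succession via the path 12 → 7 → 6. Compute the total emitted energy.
0.283452 eV

The energy levels of hydrogen are E_n = -13.6057 / n² eV.

First transition (12 → 7):
ΔE₁ = |E_7 - E_12|
ΔE₁ = |-0.277667346939 - (-0.094484027778)| = 0.183183319 eV

Second transition (7 → 6):
ΔE₂ = |E_6 - E_7|
ΔE₂ = |-0.377936111111 - (-0.277667346939)| = 0.100268764 eV

Total energy released:
E_total = ΔE₁ + ΔE₂ = 0.183183319 + 0.100268764 = 0.283452 eV

Note: This equals the direct transition 12 → 6: 0.283452 eV ✓
Energy is conserved regardless of the path taken.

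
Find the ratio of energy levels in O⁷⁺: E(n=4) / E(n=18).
20.250000

Using E_n = -13.6057 Z² / n² eV with Z = 8:

E_4 = -13.6057 × 8² / 4² = -870.7648 / 16 = -54.422800000000 eV
E_18 = -13.6057 × 8² / 18² = -870.7648 / 324 = -2.687545679012 eV

The ratio is:
E_4/E_18 = (-54.422800000000) / (-2.687545679012)
E_4/E_18 = (-870.7648/16) / (-870.7648/324)
E_4/E_18 = 324/16
E_4/E_18 = 20.250000
(Note: the Z² factors cancel in the ratio.)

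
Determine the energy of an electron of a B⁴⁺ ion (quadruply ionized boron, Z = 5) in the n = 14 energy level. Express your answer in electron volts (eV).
-1.7354 eV

The energy levels of a hydrogen-like atom are given by:
E_n = -13.6057 Z² / n² eV  (with Z = 5 for B⁴⁺)

For n = 14:
E_14 = -13.6057 × 5² / 14²
E_14 = -13.6057 × 25 / 196
E_14 = -1.7354 eV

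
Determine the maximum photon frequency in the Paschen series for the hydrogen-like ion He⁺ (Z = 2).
1.46215e+15 Hz

The series limit corresponds to the transition from n = ∞ to n = 3.
This is the highest energy (shortest wavelength) transition in the Paschen series.

E_∞ = 0 eV
E_3 = -13.6057 × 2² / 3² = -6.04697778 eV

Energy at series limit:
ΔE = E_∞ - E_3 = 0 - (-6.04697778) = 6.04697778 eV
E = 6.04697778 eV × (1.602177 × 10⁻¹⁹ J/eV) = 9.6883287e-19 J
f = E/h = 9.6883287e-19 J / (6.62607 × 10⁻³⁴ J·s) = 1.46215e+15 Hz

This energy equals the ionization energy from the n = 3 state of He⁺.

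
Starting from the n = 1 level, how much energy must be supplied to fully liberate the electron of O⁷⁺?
870.76480 eV

The ionization energy is the energy needed to remove the electron completely (n → ∞).

For a hydrogen-like ion with Z = 8, E_n = -13.6057 Z² / n² eV.

At n = 1: E_1 = -13.6057 × 8² / 1² = -870.76480000 eV
At n = ∞: E_∞ = 0 eV

Ionization energy = E_∞ - E_1 = 0 - (-870.76480000) = 870.76480000 eV
Ionization energy ≈ 870.76480 eV

This is also called the binding energy of the electron in state n = 1.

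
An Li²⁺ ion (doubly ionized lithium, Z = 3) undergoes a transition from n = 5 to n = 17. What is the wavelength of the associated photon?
277.0998 nm

First, find the transition energy using E_n = -13.6057 Z² / n² eV:
E_5 = -13.6057 × 3² / 5² = -4.89805200 eV
E_17 = -13.6057 × 3² / 17² = -0.42370692 eV

Photon energy: |ΔE| = |E_17 - E_5| = 4.47434508 eV

Convert to wavelength using E = hc/λ with hc = 1239.84 eV·nm:
λ = hc/E = 1239.84 eV·nm / 4.47434508 eV
λ = 277.0998 nm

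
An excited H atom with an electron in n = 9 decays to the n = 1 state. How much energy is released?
13.4377 eV

The energy levels are E_n = -13.6057 eV / n².

Energy at n = 9: E_9 = -13.6057 / 9² = -0.1679716 eV
Energy at n = 1: E_1 = -13.6057 / 1² = -13.6057000 eV

For emission (electron falling to lower state), the photon energy is:
E_photon = E_9 - E_1 = |-0.1679716 - (-13.6057000)|
E_photon = 13.4377 eV

This energy is carried away by the emitted photon.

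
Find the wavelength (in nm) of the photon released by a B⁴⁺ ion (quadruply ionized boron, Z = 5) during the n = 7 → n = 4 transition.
86.598 nm

First, find the transition energy using E_n = -13.6057 Z² / n² eV:
E_7 = -13.6057 × 5² / 7² = -6.94168 eV
E_4 = -13.6057 × 5² / 4² = -21.25891 eV

Photon energy: |ΔE| = |E_4 - E_7| = 14.31723 eV

Convert to wavelength using E = hc/λ with hc = 1239.84 eV·nm:
λ = hc/E = 1239.84 eV·nm / 14.31723 eV
λ = 86.598 nm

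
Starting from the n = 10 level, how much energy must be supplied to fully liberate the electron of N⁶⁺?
6.6668 eV

The ionization energy is the energy needed to remove the electron completely (n → ∞).

For a hydrogen-like ion with Z = 7, E_n = -13.6057 Z² / n² eV.

At n = 10: E_10 = -13.6057 × 7² / 10² = -6.6667930 eV
At n = ∞: E_∞ = 0 eV

Ionization energy = E_∞ - E_10 = 0 - (-6.6667930) = 6.6667930 eV
Ionization energy ≈ 6.6668 eV

This is also called the binding energy of the electron in state n = 10.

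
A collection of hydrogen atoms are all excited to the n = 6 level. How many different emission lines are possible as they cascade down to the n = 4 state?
3

The electron can occupy levels n = 4, 5, ..., 6 during de-excitation — that is m = 6 - 4 + 1 = 3 distinct levels.

The number of distinct spectral lines equals the number of ways to choose 2 of these m levels (each pair gives one possible emission transition):

Number of lines = m(m-1)/2 = 3×2/2 = 3

These correspond to all possible transitions between the 3 levels:
6 → 5, 6 → 4, 5 → 4

Each transition produces a photon with a unique energy (and thus wavelength). This count does not depend on Z.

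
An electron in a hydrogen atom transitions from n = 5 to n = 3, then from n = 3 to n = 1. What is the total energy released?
13.06 eV

The energy levels of hydrogen are E_n = -13.6057 / n² eV.

First transition (5 → 3):
ΔE₁ = |E_3 - E_5|
ΔE₁ = |-1.51174444 - (-0.54422800)| = 0.96752 eV

Second transition (3 → 1):
ΔE₂ = |E_1 - E_3|
ΔE₂ = |-13.60570000 - (-1.51174444)| = 12.09396 eV

Total energy released:
E_total = ΔE₁ + ΔE₂ = 0.96752 + 12.09396 = 13.06 eV

Note: This equals the direct transition 5 → 1: 13.06 eV ✓
Energy is conserved regardless of the path taken.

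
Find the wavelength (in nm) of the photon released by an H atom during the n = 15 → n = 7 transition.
5708.35 nm

First, find the transition energy using E_n = -13.6057 / n² eV:
E_15 = -13.6057 / 15² = -0.06046978 eV
E_7 = -13.6057 / 7² = -0.27766735 eV

Photon energy: |ΔE| = |E_7 - E_15| = 0.21719757 eV

Convert to wavelength using E = hc/λ with hc = 1239.84 eV·nm:
λ = hc/E = 1239.84 eV·nm / 0.21719757 eV
λ = 5708.35 nm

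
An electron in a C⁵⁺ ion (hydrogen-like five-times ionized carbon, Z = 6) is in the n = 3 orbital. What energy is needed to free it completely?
54.423 eV

The ionization energy is the energy needed to remove the electron completely (n → ∞).

For a hydrogen-like ion with Z = 6, E_n = -13.6057 Z² / n² eV.

At n = 3: E_3 = -13.6057 × 6² / 3² = -54.422800 eV
At n = ∞: E_∞ = 0 eV

Ionization energy = E_∞ - E_3 = 0 - (-54.422800) = 54.422800 eV
Ionization energy ≈ 54.423 eV

This is also called the binding energy of the electron in state n = 3.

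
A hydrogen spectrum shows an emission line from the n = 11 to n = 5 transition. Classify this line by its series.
Pfund series

The spectral series in hydrogen are named based on the final (lower) energy level:
- Lyman series: n_final = 1 (ultraviolet)
- Balmer series: n_final = 2 (visible/near-UV)
- Paschen series: n_final = 3 (infrared)
- Brackett series: n_final = 4 (infrared)
- Pfund series: n_final = 5 (far infrared)

Since this transition ends at n = 5, it belongs to the Pfund series.

For reference, this 11 → 5 line has photon energy
ΔE = 13.6057 eV × (1/5² - 1/11²) = 0.43178420 eV,
corresponding to wavelength λ = hc/ΔE = 1239.84 eV·nm / 0.43178420 eV = 2871.43 nm in the far infrared region.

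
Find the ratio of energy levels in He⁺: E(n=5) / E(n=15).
9.000000

Using E_n = -13.6057 Z² / n² eV with Z = 2:

E_5 = -13.6057 × 2² / 5² = -54.4228 / 25 = -2.176912000000 eV
E_15 = -13.6057 × 2² / 15² = -54.4228 / 225 = -0.241879111111 eV

The ratio is:
E_5/E_15 = (-2.176912000000) / (-0.241879111111)
E_5/E_15 = (-54.4228/25) / (-54.4228/225)
E_5/E_15 = 225/25
E_5/E_15 = 9.000000
(Note: the Z² factors cancel in the ratio.)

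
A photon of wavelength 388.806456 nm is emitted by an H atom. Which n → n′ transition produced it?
n = 8 → n = 2

First, find the photon energy from the wavelength (hc = 1239.84 eV·nm):
E = hc/λ = 1239.84 eV·nm / 388.806456 nm = 3.1888359 eV

The energy levels of hydrogen satisfy E_n = -13.6057 / n² eV, so an emission n_i → n_f releases
ΔE = 13.6057 × (1/n_f² − 1/n_i²) eV.

Setting ΔE equal to the photon energy:
1/n_f² − 1/n_i² = 3.1888359 / 13.6057 = 0.23437500

Since 1/n_i² must be positive, we need 1/n_f² > 0.23437500, i.e. n_f ≤ 2. For each allowed n_f, solve n_i = (1/n_f² − 0.23437500)^(−1/2) and check whether it is a whole number:
  n_f = 1: 1/n_i² = 1.00000000 − 0.23437500 = 0.76562500 → n_i = 1.143  (not an integer) ✗
  n_f = 2: 1/n_i² = 0.25000000 − 0.23437500 = 0.01562500 → n_i = 8.000  → integer, n_i = 8 ✓

Only n_f = 2 gives an integer upper level, n_i = 8.

The transition is from n = 8 to n = 2 (emission).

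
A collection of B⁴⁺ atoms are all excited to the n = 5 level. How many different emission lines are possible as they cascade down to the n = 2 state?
6

The electron can occupy levels n = 2, 3, ..., 5 during de-excitation — that is m = 5 - 2 + 1 = 4 distinct levels.

The number of distinct spectral lines equals the number of ways to choose 2 of these m levels (each pair gives one possible emission transition):

Number of lines = m(m-1)/2 = 4×3/2 = 6

These correspond to all possible transitions between the 4 levels:
5 → 4, 5 → 3, 5 → 2, 4 → 3, 4 → 2, 3 → 2

Each transition produces a photon with a unique energy (and thus wavelength). This count does not depend on Z.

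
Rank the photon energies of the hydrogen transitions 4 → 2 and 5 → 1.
5 → 1

Calculate the energy for each transition:

Transition 4 → 2:
ΔE₁ = |E_2 - E_4| = |-13.6057/2² - (-13.6057/4²)|
ΔE₁ = |-3.40142500000 - (-0.85035625000)| = 2.55106875 eV

Transition 5 → 1:
ΔE₂ = |E_1 - E_5| = |-13.6057/1² - (-13.6057/5²)|
ΔE₂ = |-13.60570000000 - (-0.54422800000)| = 13.06147200 eV

Since 13.06147200 eV > 2.55106875 eV, the transition 5 → 1 emits the more energetic photon.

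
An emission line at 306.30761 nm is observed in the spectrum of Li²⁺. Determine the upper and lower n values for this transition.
n = 12 → n = 5

First, find the photon energy from the wavelength (hc = 1239.84 eV·nm):
E = hc/λ = 1239.84 eV·nm / 306.30761 nm = 4.0476957 eV

The energy levels of Li²⁺ satisfy E_n = -13.6057 × 3² / n² eV, so an emission n_i → n_f releases
ΔE = 13.6057 × 3² × (1/n_f² − 1/n_i²) eV.

Setting ΔE equal to the photon energy:
1/n_f² − 1/n_i² = 4.0476957 / (13.6057 × 3²) = 0.033055555

Since 1/n_i² must be positive, we need 1/n_f² > 0.033055555, i.e. n_f ≤ 5. For each allowed n_f, solve n_i = (1/n_f² − 0.033055555)^(−1/2) and check whether it is a whole number:
  n_f = 1: 1/n_i² = 1.000000000 − 0.033055555 = 0.966944445 → n_i = 1.017  (not an integer) ✗
  n_f = 2: 1/n_i² = 0.250000000 − 0.033055555 = 0.216944445 → n_i = 2.147  (not an integer) ✗
  n_f = 3: 1/n_i² = 0.111111111 − 0.033055555 = 0.078055556 → n_i = 3.579  (not an integer) ✗
  n_f = 4: 1/n_i² = 0.062500000 − 0.033055555 = 0.029444445 → n_i = 5.828  (not an integer) ✗
  n_f = 5: 1/n_i² = 0.040000000 − 0.033055555 = 0.006944445 → n_i = 12.000  → integer, n_i = 12 ✓

Only n_f = 5 gives an integer upper level, n_i = 12.

The transition is from n = 12 to n = 5 (emission).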